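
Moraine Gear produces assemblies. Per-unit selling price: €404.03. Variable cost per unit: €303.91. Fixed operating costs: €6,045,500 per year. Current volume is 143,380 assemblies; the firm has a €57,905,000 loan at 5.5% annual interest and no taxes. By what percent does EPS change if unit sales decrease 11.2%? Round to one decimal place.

Total contribution margin = 143,380 × €100.12 = €14,355,205.60.
EBIT = €14,355,205.60 − €6,045,500 = €8,309,705.60.
After interest of €3,184,775.00, pre-tax earnings = €5,124,930.60.
DCL = total CM / (EBIT − I) = €14,355,205.60 / €5,124,930.60 = 2.8011.
EPS therefore changes by 2.8011 × (-11.2%) = -31.4%.

-31.4%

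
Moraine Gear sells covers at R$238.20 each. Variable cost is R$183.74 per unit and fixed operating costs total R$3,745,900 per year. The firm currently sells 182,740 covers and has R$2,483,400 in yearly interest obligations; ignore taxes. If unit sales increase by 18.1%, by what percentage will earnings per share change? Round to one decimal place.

Contribution at this volume is 182,740 × R$54.46 = R$9,952,020.40.
EBIT = R$9,952,020.40 − R$3,745,900 = R$6,206,120.40.
After interest of R$2,483,400.00, pre-tax earnings = R$3,722,720.40.
DCL = total CM / (EBIT − I) = R$9,952,020.40 / R$3,722,720.40 = 2.6733.
EPS therefore changes by 2.6733 × (+18.1%) = +48.4%.

+48.4%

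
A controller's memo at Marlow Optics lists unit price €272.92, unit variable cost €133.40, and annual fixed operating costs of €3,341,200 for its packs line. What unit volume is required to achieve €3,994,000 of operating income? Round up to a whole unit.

Contribution margin per unit = €272.92 − €133.40 = €139.52.
Need Q such that Q × €139.52 − €3,341,200 = €3,994,000, i.e. Q = €7,335,200 / €139.52 = 52,574.54 → 52,575.

52,575 packs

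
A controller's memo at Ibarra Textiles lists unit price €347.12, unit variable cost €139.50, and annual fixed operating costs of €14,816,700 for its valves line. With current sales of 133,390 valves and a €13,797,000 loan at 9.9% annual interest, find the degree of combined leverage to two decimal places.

At 133,390 units, contribution = 133,390 × €207.62 = €27,694,431.80.
Subtracting fixed costs: EBIT = €27,694,431.80 − €14,816,700 = €12,877,731.80. Interest = €1,365,903.00, so EBIT − I = €11,511,828.80.
DCL = contribution ÷ (EBIT − I) = €27,694,431.80 ÷ €11,511,828.80 = 2.4057.

2.41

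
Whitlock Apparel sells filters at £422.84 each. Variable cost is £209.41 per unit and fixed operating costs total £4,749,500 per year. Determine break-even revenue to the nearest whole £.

Contribution margin per unit = £422.84 − £209.41 = £213.43, a CM ratio of £213.43 ÷ £422.84 = 0.5048.
Break-even revenue = fixed costs × price ÷ CM = £4,749,500 × £422.84 ÷ £213.43 = £9,409,542.

£9,409,542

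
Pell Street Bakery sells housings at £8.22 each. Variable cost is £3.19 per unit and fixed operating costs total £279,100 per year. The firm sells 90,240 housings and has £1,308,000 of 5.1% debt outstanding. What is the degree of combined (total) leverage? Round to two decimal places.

4.20

Contribution at this volume is 90,240 × £5.03 = £453,907.20.
Operating income = contribution − fixed costs = £453,907.20 − £279,100 = £174,807.20. Interest = £66,708.00, so EBIT − I = £108,099.20.
Degree of total leverage = total CM / (EBIT − interest) = £453,907.20 / £108,099.20 = 4.1990.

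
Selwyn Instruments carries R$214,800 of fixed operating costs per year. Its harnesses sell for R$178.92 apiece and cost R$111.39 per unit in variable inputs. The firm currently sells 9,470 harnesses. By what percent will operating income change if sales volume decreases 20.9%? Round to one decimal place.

At 9,470 units, contribution = 9,470 × R$67.53 = R$639,509.10.
Operating income = contribution − fixed costs = R$639,509.10 − R$214,800 = R$424,709.10.
Degree of operating leverage = R$639,509.10 / R$424,709.10 = 1.5058.
Operating income changes by 1.5058 × -20.9% = -31.5%.

-31.5%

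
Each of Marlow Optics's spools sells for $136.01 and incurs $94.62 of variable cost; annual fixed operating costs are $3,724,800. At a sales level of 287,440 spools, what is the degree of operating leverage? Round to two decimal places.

1.46

Contribution at this volume is 287,440 × $41.39 = $11,897,141.60.
EBIT = $11,897,141.60 − $3,724,800 = $8,172,341.60.
DOL = contribution ÷ EBIT = $11,897,141.60 ÷ $8,172,341.60 = 1.4558.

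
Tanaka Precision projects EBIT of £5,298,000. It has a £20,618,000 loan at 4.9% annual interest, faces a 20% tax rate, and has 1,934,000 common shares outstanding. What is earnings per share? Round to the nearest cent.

£1.77

Pre-tax income = £5,298,000 − £1,010,282.00 = £4,287,718.00.
After tax at 20%: net income = £4,287,718.00 × 0.80 = £3,430,174.40.
Per share: £3,430,174.40 / 1,934,000 shares = £1.77.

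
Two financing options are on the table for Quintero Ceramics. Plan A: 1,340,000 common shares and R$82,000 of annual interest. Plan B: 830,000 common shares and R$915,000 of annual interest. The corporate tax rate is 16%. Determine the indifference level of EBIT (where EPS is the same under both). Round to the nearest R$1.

Set EPS_A = EPS_B: (EBIT − R$82,000)(1 − 0.16) ÷ 1,340,000 = (EBIT − R$915,000)(1 − 0.16) ÷ 830,000.
The (1 − t) factor cancels: (EBIT − 82,000) × 830,000 = (EBIT − 915,000) × 1,340,000.
Solving, EBIT = (915,000·1,340,000 − 82,000·830,000) / (1,340,000 − 830,000) = 1,158,040,000,000 / 510,000 = 2,270,666.67.

R$2,270,667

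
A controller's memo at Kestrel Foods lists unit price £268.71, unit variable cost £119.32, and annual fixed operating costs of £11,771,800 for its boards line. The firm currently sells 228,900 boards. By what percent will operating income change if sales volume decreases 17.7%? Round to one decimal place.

Total contribution margin = 228,900 × £149.39 = £34,195,371.00.
EBIT = £34,195,371.00 − £11,771,800 = £22,423,571.00.
So DOL = total CM / EBIT = £34,195,371.00 / £22,423,571.00 = 1.5250.
%ΔEBIT = DOL × %ΔSales = 1.5250 × -17.7% = -27.0%.

-27.0%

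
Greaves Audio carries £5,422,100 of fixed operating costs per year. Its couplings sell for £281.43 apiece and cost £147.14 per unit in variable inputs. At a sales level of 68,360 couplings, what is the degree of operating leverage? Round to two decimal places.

2.44

Contribution at this volume is 68,360 × £134.29 = £9,180,064.40.
Subtracting fixed costs: EBIT = £9,180,064.40 − £5,422,100 = £3,757,964.40.
So DOL = total CM / EBIT = £9,180,064.40 / £3,757,964.40 = 2.4428.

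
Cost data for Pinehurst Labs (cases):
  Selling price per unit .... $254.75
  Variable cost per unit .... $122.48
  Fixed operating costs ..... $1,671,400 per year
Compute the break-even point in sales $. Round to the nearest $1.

$3,219,091

Contribution margin per unit = $254.75 − $122.48 = $132.27, a CM ratio of $132.27 ÷ $254.75 = 0.5192.
Break-even sales = FC ÷ CM ratio = $1,671,400 × $254.75 / $132.27 = $3,219,091.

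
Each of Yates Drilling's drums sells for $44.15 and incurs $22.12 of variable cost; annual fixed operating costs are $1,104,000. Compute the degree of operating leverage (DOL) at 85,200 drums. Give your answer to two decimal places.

2.43

At 85,200 units, contribution = 85,200 × $22.03 = $1,876,956.00.
Operating income = contribution − fixed costs = $1,876,956.00 − $1,104,000 = $772,956.00.
Degree of operating leverage = $1,876,956.00 / $772,956.00 = 2.4283.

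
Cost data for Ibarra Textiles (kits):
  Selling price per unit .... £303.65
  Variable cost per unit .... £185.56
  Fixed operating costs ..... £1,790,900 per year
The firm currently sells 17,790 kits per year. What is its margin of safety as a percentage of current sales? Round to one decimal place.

14.8%

Each unit contributes £303.65 − £185.56 = £118.09. Break-even units = £1,790,900 ÷ £118.09 = 15,165.55; break-even revenue = 15,165.55 × £303.65 = £4,605,019.77.
Current sales = 17,790 × £303.65 = £5,401,933.50.
Margin of safety = (£5,401,933.50 − £4,605,019.77) ÷ £5,401,933.50 = 14.8%.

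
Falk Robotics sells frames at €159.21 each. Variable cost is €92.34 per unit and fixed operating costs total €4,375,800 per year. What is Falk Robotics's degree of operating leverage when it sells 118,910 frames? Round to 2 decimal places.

Contribution at this volume is 118,910 × €66.87 = €7,951,511.70.
Subtracting fixed costs: EBIT = €7,951,511.70 − €4,375,800 = €3,575,711.70.
So DOL = total CM / EBIT = €7,951,511.70 / €3,575,711.70 = 2.2238.

2.22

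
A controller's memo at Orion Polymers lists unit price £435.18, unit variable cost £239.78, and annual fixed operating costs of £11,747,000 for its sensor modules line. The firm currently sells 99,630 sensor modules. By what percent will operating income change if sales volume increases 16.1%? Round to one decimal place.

+40.6%

Contribution at this volume is 99,630 × £195.40 = £19,467,702.00.
Operating income = contribution − fixed costs = £19,467,702.00 − £11,747,000 = £7,720,702.00.
DOL = contribution ÷ EBIT = £19,467,702.00 ÷ £7,720,702.00 = 2.5215.
%ΔEBIT = DOL × %ΔSales = 2.5215 × +16.1% = +40.6%.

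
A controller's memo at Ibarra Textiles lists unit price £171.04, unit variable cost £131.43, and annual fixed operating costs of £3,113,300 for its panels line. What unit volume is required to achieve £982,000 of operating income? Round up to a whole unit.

Unit CM = price − variable cost = £171.04 − £131.43 = £39.61.
Units = (FC + target) / CM = (£3,113,300 + £982,000) / £39.61 = 103,390.56, so 103,391 panels.

103,391 panels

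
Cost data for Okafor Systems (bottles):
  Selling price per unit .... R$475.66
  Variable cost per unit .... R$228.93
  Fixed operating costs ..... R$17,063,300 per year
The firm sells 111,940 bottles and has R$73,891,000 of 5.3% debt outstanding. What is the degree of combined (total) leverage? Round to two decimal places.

Contribution at this volume is 111,940 × R$246.73 = R$27,618,956.20.
Subtracting fixed costs: EBIT = R$27,618,956.20 − R$17,063,300 = R$10,555,656.20. Interest = R$3,916,223.00.
DOL = R$27,618,956.20 ÷ R$10,555,656.20 = 2.6165; DFL = R$10,555,656.20 ÷ R$6,639,433.20 = 1.5898.
Combined leverage = 2.6165 × 1.5898 = 4.1597.

4.16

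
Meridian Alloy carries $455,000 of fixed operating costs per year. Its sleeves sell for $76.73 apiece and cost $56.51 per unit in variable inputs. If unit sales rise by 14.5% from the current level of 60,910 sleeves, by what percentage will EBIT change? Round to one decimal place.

+23.0%

Contribution at this volume is 60,910 × $20.22 = $1,231,600.20.
EBIT = $1,231,600.20 − $455,000 = $776,600.20.
DOL = contribution ÷ EBIT = $1,231,600.20 ÷ $776,600.20 = 1.5859.
Operating income changes by 1.5859 × +14.5% = +23.0%.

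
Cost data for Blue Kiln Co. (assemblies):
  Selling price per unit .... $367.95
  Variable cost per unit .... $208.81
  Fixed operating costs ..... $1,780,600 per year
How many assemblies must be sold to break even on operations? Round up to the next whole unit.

Unit CM = price − variable cost = $367.95 − $208.81 = $159.14.
Units to break even: $1,780,600 ÷ $159.14 = 11,188.89, rounded up to 11,189.

11,189 assemblies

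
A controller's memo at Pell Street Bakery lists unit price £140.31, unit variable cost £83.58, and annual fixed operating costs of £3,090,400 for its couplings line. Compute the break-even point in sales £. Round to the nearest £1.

Contribution margin per unit = £140.31 − £83.58 = £56.73, a CM ratio of £56.73 ÷ £140.31 = 0.4043.
Break-even sales = FC ÷ CM ratio = £3,090,400 × £140.31 / £56.73 = £7,643,469.

£7,643,469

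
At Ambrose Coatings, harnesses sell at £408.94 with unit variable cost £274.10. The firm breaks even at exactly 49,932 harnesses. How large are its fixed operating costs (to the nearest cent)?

£6,732,830.88

Each unit contributes £408.94 − £274.10 = £134.84.
Fixed costs = break-even units × CM = 49,932 × £134.84 = £6,732,830.88.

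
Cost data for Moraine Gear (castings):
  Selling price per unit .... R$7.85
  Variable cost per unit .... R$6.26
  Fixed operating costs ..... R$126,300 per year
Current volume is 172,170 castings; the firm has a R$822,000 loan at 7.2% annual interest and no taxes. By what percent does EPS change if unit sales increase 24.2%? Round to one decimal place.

Contribution at this volume is 172,170 × R$1.59 = R$273,750.30.
Subtracting fixed costs: EBIT = R$273,750.30 − R$126,300 = R$147,450.30.
After interest of R$59,184.00, pre-tax earnings = R$88,266.30.
DCL = total CM / (EBIT − I) = R$273,750.30 / R$88,266.30 = 3.1014.
%ΔEPS = DCL × %ΔSales = 3.1014 × +24.2% = +75.1%.

+75.1%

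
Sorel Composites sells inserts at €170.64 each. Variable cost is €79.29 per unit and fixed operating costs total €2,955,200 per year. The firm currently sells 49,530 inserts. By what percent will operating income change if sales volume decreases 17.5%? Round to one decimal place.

-50.5%

Contribution at this volume is 49,530 × €91.35 = €4,524,565.50.
Operating income = contribution − fixed costs = €4,524,565.50 − €2,955,200 = €1,569,365.50.
Degree of operating leverage = €4,524,565.50 / €1,569,365.50 = 2.8831.
%ΔEBIT = DOL × %ΔSales = 2.8831 × -17.5% = -50.5%.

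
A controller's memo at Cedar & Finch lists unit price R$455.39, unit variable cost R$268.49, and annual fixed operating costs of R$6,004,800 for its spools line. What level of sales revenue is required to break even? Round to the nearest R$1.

R$14,630,957

Contribution margin per unit = R$455.39 − R$268.49 = R$186.90, a CM ratio of R$186.90 ÷ R$455.39 = 0.4104.
Break-even revenue = fixed costs × price ÷ CM = R$6,004,800 × R$455.39 ÷ R$186.90 = R$14,630,957.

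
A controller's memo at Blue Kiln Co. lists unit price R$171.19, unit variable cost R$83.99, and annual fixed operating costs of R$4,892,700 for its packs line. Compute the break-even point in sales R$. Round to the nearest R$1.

R$9,605,290

CM per unit = R$171.19 − R$83.99 = R$87.20; CM ratio = R$87.20 / R$171.19 = 0.5094.
Break-even sales = FC ÷ CM ratio = R$4,892,700 × R$171.19 / R$87.20 = R$9,605,290.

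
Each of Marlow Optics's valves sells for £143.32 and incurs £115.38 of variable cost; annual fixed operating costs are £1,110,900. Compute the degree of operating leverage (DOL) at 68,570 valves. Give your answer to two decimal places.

2.38

At 68,570 units, contribution = 68,570 × £27.94 = £1,915,845.80.
EBIT = £1,915,845.80 − £1,110,900 = £804,945.80.
DOL = contribution ÷ EBIT = £1,915,845.80 ÷ £804,945.80 = 2.3801.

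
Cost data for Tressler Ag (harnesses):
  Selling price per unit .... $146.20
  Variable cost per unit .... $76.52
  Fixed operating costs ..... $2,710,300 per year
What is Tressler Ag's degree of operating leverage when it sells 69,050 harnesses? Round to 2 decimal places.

Total contribution margin = 69,050 × $69.68 = $4,811,404.00.
Operating income = contribution − fixed costs = $4,811,404.00 − $2,710,300 = $2,101,104.00.
So DOL = total CM / EBIT = $4,811,404.00 / $2,101,104.00 = 2.2899.

2.29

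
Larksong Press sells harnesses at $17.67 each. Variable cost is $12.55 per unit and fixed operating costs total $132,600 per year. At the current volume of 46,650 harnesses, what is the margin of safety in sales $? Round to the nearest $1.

Unit CM = price − variable cost = $17.67 − $12.55 = $5.12. Break-even units = $132,600 ÷ $5.12 = 25,898.44; break-even revenue = 25,898.44 × $17.67 = $457,625.39.
Actual sales revenue = 46,650 × $17.67 = $824,305.50.
Margin of safety = $824,305.50 − $457,625.39 = $366,680.

$366,680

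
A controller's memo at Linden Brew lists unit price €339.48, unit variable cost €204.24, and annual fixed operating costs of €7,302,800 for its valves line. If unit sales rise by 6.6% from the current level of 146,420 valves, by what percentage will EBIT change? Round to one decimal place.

+10.5%

Contribution at this volume is 146,420 × €135.24 = €19,801,840.80.
Operating income = contribution − fixed costs = €19,801,840.80 − €7,302,800 = €12,499,040.80.
Degree of operating leverage = €19,801,840.80 / €12,499,040.80 = 1.5843.
Operating income changes by 1.5843 × +6.6% = +10.5%.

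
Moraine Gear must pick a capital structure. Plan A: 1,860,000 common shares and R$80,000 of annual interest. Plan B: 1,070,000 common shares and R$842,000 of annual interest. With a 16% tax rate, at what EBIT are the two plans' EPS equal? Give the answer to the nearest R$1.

At indifference, (EBIT − 80,000)(1 − t)/1,860,000 = (EBIT − 842,000)(1 − t)/1,070,000.
Cancelling (1 − t) and cross-multiplying: 1,070,000·(EBIT − 80,000) = 1,860,000·(EBIT − 842,000).
Solving, EBIT = (842,000·1,860,000 − 80,000·1,070,000) / (1,860,000 − 1,070,000) = 1,480,520,000,000 / 790,000 = 1,874,075.95.

R$1,874,076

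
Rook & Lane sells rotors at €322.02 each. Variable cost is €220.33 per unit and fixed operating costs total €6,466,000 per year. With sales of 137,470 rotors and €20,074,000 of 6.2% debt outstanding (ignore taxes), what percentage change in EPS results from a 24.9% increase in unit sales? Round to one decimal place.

+55.5%

At 137,470 units, contribution = 137,470 × €101.69 = €13,979,324.30.
Operating income = contribution − fixed costs = €13,979,324.30 − €6,466,000 = €7,513,324.30.
Interest = €1,244,588.00, so EBIT − I = €6,268,736.30.
Degree of combined leverage = contribution ÷ (EBIT − I) = €13,979,324.30 ÷ €6,268,736.30 = 2.2300.
%ΔEPS = DCL × %ΔSales = 2.2300 × +24.9% = +55.5%.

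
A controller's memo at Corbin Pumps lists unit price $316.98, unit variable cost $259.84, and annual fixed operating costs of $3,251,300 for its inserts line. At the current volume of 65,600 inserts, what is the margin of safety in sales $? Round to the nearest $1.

$2,757,537

Contribution margin per unit = $316.98 − $259.84 = $57.14. Break-even units = $3,251,300 ÷ $57.14 = 56,900.60; break-even revenue = 56,900.60 × $316.98 = $18,036,350.61.
Current sales = 65,600 × $316.98 = $20,793,888.00.
Margin of safety = $20,793,888.00 − $18,036,350.61 = $2,757,537.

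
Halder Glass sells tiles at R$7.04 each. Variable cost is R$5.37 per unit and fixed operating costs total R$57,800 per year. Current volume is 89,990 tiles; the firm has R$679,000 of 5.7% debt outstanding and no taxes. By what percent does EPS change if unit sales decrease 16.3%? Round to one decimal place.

-45.5%

Contribution at this volume is 89,990 × R$1.67 = R$150,283.30.
Operating income = contribution − fixed costs = R$150,283.30 − R$57,800 = R$92,483.30.
After interest of R$38,703.00, pre-tax earnings = R$53,780.30.
Degree of combined leverage = contribution ÷ (EBIT − I) = R$150,283.30 ÷ R$53,780.30 = 2.7944.
EPS therefore changes by 2.7944 × (-16.3%) = -45.5%.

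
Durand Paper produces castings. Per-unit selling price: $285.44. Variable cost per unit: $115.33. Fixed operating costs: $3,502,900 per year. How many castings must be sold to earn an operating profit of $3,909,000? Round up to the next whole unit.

Unit CM = price − variable cost = $285.44 − $115.33 = $170.11.
Units = (FC + target) / CM = ($3,502,900 + $3,909,000) / $170.11 = 43,571.22, so 43,572 castings.

43,572 castings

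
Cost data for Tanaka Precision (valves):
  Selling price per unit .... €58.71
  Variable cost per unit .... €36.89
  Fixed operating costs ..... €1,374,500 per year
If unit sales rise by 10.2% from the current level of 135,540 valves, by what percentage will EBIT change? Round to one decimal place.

+19.1%

At 135,540 units, contribution = 135,540 × €21.82 = €2,957,482.80.
Subtracting fixed costs: EBIT = €2,957,482.80 − €1,374,500 = €1,582,982.80.
DOL = contribution ÷ EBIT = €2,957,482.80 ÷ €1,582,982.80 = 1.8683.
%ΔEBIT = DOL × %ΔSales = 1.8683 × +10.2% = +19.1%.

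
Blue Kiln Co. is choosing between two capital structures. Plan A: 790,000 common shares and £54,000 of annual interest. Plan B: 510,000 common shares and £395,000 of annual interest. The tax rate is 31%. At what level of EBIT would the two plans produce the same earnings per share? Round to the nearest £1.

£1,016,107

At indifference, (EBIT − 54,000)(1 − t)/790,000 = (EBIT − 395,000)(1 − t)/510,000.
Cancelling (1 − t) and cross-multiplying: 510,000·(EBIT − 54,000) = 790,000·(EBIT − 395,000).
EBIT × (790,000 − 510,000) = 395,000 × 790,000 − 54,000 × 510,000 = 284,510,000,000, so EBIT = 284,510,000,000 ÷ 280,000 = 1,016,107.14.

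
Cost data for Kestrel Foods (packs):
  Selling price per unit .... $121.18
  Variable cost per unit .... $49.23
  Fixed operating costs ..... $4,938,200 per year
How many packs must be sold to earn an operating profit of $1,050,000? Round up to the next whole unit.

83,228 packs

Contribution margin per unit = $121.18 − $49.23 = $71.95.
Units = (FC + target) / CM = ($4,938,200 + $1,050,000) / $71.95 = 83,227.24, so 83,228 packs.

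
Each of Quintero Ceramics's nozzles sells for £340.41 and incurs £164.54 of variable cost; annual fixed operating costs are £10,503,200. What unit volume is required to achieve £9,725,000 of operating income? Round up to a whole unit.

Each unit contributes £340.41 − £164.54 = £175.87.
Units = (FC + target) / CM = (£10,503,200 + £9,725,000) / £175.87 = 115,017.91, so 115,018 nozzles.

115,018 nozzles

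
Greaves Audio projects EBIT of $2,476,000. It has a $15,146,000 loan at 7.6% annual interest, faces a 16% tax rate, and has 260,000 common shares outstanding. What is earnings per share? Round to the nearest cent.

$4.28

Interest = $1,151,096.00, so EBT = $2,476,000 − $1,151,096.00 = $1,324,904.00.
Net income = $1,324,904.00 × (1 − 0.16) = $1,112,919.36.
Per share: $1,112,919.36 / 260,000 shares = $4.28.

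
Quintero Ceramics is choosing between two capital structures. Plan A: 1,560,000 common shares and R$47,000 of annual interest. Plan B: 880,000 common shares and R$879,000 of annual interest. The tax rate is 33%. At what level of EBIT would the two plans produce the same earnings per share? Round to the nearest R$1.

Set EPS_A = EPS_B: (EBIT − R$47,000)(1 − 0.33) ÷ 1,560,000 = (EBIT − R$879,000)(1 − 0.33) ÷ 880,000.
The (1 − t) factor cancels: (EBIT − 47,000) × 880,000 = (EBIT − 879,000) × 1,560,000.
Solving, EBIT = (879,000·1,560,000 − 47,000·880,000) / (1,560,000 − 880,000) = 1,329,880,000,000 / 680,000 = 1,955,705.88.

R$1,955,706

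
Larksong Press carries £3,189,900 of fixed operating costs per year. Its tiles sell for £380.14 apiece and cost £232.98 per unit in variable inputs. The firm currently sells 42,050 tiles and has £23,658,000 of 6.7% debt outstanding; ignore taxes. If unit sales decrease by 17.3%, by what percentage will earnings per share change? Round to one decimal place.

At 42,050 units, contribution = 42,050 × £147.16 = £6,188,078.00.
Subtracting fixed costs: EBIT = £6,188,078.00 − £3,189,900 = £2,998,178.00.
Interest = £1,585,086.00, so EBIT − I = £1,413,092.00.
Degree of combined leverage = contribution ÷ (EBIT − I) = £6,188,078.00 ÷ £1,413,092.00 = 4.3791.
EPS therefore changes by 4.3791 × (-17.3%) = -75.8%.

-75.8%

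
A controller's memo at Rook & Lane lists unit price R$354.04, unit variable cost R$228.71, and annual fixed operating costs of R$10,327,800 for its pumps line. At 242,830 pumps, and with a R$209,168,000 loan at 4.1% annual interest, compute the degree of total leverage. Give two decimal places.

2.64

Contribution at this volume is 242,830 × R$125.33 = R$30,433,883.90.
Operating income = contribution − fixed costs = R$30,433,883.90 − R$10,327,800 = R$20,106,083.90. Interest = R$8,575,888.00, so EBIT − I = R$11,530,195.90.
DCL = contribution ÷ (EBIT − I) = R$30,433,883.90 ÷ R$11,530,195.90 = 2.6395.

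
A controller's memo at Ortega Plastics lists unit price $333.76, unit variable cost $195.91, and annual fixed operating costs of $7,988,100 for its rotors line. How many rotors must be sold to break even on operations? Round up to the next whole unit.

Contribution margin per unit = $333.76 − $195.91 = $137.85.
Break-even volume = fixed costs ÷ CM per unit = $7,988,100 ÷ $137.85 = 57,947.77, so 57,948 rotors.

57,948 rotors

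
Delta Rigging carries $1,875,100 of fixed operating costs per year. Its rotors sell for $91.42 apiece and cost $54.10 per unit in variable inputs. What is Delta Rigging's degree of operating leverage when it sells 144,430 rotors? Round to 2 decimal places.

At 144,430 units, contribution = 144,430 × $37.32 = $5,390,127.60.
EBIT = $5,390,127.60 − $1,875,100 = $3,515,027.60.
Degree of operating leverage = $5,390,127.60 / $3,515,027.60 = 1.5335.

1.53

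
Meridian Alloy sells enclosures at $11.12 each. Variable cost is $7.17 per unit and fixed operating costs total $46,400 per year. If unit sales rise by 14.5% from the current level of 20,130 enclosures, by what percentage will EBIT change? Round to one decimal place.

Total contribution margin = 20,130 × $3.95 = $79,513.50.
Subtracting fixed costs: EBIT = $79,513.50 − $46,400 = $33,113.50.
DOL = contribution ÷ EBIT = $79,513.50 ÷ $33,113.50 = 2.4012.
Operating income changes by 2.4012 × +14.5% = +34.8%.

+34.8%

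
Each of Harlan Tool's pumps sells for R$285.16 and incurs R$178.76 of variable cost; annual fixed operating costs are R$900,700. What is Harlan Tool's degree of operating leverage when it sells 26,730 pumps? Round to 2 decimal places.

At 26,730 units, contribution = 26,730 × R$106.40 = R$2,844,072.00.
Subtracting fixed costs: EBIT = R$2,844,072.00 − R$900,700 = R$1,943,372.00.
Degree of operating leverage = R$2,844,072.00 / R$1,943,372.00 = 1.4635.

1.46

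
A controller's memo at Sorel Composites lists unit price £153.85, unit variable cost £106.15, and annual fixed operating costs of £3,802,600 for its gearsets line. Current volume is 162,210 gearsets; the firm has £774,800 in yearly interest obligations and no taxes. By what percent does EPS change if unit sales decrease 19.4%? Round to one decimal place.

Total contribution margin = 162,210 × £47.70 = £7,737,417.00.
EBIT = £7,737,417.00 − £3,802,600 = £3,934,817.00.
Interest = £774,800.00, so EBIT − I = £3,160,017.00.
DCL = total CM / (EBIT − I) = £7,737,417.00 / £3,160,017.00 = 2.4485.
EPS therefore changes by 2.4485 × (-19.4%) = -47.5%.

-47.5%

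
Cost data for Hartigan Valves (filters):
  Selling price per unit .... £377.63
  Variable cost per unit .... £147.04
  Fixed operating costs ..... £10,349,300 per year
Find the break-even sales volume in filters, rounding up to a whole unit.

44,882 filters

Unit CM = price − variable cost = £377.63 − £147.04 = £230.59.
Units to break even: £10,349,300 ÷ £230.59 = 44,881.82, rounded up to 44,882.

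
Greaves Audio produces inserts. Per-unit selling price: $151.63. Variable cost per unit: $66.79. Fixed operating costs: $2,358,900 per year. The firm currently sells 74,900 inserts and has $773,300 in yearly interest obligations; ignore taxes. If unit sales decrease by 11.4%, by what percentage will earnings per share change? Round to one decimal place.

-22.5%

Total contribution margin = 74,900 × $84.84 = $6,354,516.00.
Operating income = contribution − fixed costs = $6,354,516.00 − $2,358,900 = $3,995,616.00.
Interest = $773,300.00, so EBIT − I = $3,222,316.00.
DCL = total CM / (EBIT − I) = $6,354,516.00 / $3,222,316.00 = 1.9720.
EPS therefore changes by 1.9720 × (-11.4%) = -22.5%.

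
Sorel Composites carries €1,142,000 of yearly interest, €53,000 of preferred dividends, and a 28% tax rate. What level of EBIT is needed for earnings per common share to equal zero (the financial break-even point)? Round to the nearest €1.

Preferred dividends are paid after tax, so their pre-tax equivalent is €53,000 ÷ (1 − 0.28) = €73,611.11.
Financial break-even EBIT = interest + D_p ÷ (1 − t) = €1,142,000 + €73,611.11 = €1,215,611.11.

€1,215,611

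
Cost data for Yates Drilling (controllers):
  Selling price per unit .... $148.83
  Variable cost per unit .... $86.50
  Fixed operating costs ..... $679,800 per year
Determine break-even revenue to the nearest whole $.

$1,623,209

CM per unit = $148.83 − $86.50 = $62.33; CM ratio = $62.33 / $148.83 = 0.4188.
Break-even revenue = fixed costs × price ÷ CM = $679,800 × $148.83 ÷ $62.33 = $1,623,209.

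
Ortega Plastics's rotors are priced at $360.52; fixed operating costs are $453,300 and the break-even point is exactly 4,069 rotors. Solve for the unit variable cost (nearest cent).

$249.12

At break-even, FC = Q × (P − VC), so P − VC = $453,300 ÷ 4,069 = $111.4033.
Variable cost per unit = $360.52 − $111.4033 = $249.12.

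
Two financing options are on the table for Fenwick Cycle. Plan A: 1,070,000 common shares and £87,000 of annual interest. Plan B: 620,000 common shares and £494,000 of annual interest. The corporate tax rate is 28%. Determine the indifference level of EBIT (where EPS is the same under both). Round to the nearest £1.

£1,054,756

Set EPS_A = EPS_B: (EBIT − £87,000)(1 − 0.28) ÷ 1,070,000 = (EBIT − £494,000)(1 − 0.28) ÷ 620,000.
Cancelling (1 − t) and cross-multiplying: 620,000·(EBIT − 87,000) = 1,070,000·(EBIT − 494,000).
EBIT × (1,070,000 − 620,000) = 494,000 × 1,070,000 − 87,000 × 620,000 = 474,640,000,000, so EBIT = 474,640,000,000 ÷ 450,000 = 1,054,755.56.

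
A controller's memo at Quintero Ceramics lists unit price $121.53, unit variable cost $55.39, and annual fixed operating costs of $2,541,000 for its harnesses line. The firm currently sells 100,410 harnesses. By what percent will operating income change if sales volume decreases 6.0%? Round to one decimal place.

-9.7%

Total contribution margin = 100,410 × $66.14 = $6,641,117.40.
Operating income = contribution − fixed costs = $6,641,117.40 − $2,541,000 = $4,100,117.40.
Degree of operating leverage = $6,641,117.40 / $4,100,117.40 = 1.6197.
Operating income changes by 1.6197 × -6.0% = -9.7%.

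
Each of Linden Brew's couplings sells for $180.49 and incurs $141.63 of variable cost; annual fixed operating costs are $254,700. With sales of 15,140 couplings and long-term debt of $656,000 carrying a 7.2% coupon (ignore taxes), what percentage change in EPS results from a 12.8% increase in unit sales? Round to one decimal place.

Contribution at this volume is 15,140 × $38.86 = $588,340.40.
Subtracting fixed costs: EBIT = $588,340.40 − $254,700 = $333,640.40.
After interest of $47,232.00, pre-tax earnings = $286,408.40.
DCL = total CM / (EBIT − I) = $588,340.40 / $286,408.40 = 2.0542.
%ΔEPS = DCL × %ΔSales = 2.0542 × +12.8% = +26.3%.

+26.3%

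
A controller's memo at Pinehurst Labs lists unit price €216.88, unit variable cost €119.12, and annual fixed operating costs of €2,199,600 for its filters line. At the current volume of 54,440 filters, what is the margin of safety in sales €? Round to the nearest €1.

€6,927,147

Each unit contributes €216.88 − €119.12 = €97.76. Break-even units = €2,199,600 ÷ €97.76 = 22,500.00; break-even revenue = 22,500.00 × €216.88 = €4,879,800.00.
Current sales = 54,440 × €216.88 = €11,806,947.20.
Margin of safety = €11,806,947.20 − €4,879,800.00 = €6,927,147.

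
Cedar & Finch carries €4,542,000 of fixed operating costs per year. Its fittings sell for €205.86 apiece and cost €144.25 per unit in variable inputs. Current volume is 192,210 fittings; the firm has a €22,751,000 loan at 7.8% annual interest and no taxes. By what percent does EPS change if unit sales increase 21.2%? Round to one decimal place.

Total contribution margin = 192,210 × €61.61 = €11,842,058.10.
EBIT = €11,842,058.10 − €4,542,000 = €7,300,058.10.
After interest of €1,774,578.00, pre-tax earnings = €5,525,480.10.
Degree of combined leverage = contribution ÷ (EBIT − I) = €11,842,058.10 ÷ €5,525,480.10 = 2.1432.
%ΔEPS = DCL × %ΔSales = 2.1432 × +21.2% = +45.4%.

+45.4%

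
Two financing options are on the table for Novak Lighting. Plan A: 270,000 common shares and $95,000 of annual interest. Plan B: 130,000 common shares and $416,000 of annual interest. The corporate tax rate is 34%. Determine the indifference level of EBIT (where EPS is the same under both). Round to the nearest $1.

$714,071

At indifference, (EBIT − 95,000)(1 − t)/270,000 = (EBIT − 416,000)(1 − t)/130,000.
Cancelling (1 − t) and cross-multiplying: 130,000·(EBIT − 95,000) = 270,000·(EBIT − 416,000).
Solving, EBIT = (416,000·270,000 − 95,000·130,000) / (270,000 − 130,000) = 99,970,000,000 / 140,000 = 714,071.43.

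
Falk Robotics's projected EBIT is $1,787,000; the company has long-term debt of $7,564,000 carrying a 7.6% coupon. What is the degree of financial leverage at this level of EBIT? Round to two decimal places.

1.47

Interest = $574,864.00.
DFL = EBIT ÷ (EBIT − I) = $1,787,000 ÷ ($1,787,000 − $574,864.00) = $1,787,000 ÷ $1,212,136.00 = 1.4743.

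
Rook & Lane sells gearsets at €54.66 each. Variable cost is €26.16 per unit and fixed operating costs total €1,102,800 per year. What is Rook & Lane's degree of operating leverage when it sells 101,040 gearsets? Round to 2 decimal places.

1.62

Total contribution margin = 101,040 × €28.50 = €2,879,640.00.
Subtracting fixed costs: EBIT = €2,879,640.00 − €1,102,800 = €1,776,840.00.
DOL = contribution ÷ EBIT = €2,879,640.00 ÷ €1,776,840.00 = 1.6207.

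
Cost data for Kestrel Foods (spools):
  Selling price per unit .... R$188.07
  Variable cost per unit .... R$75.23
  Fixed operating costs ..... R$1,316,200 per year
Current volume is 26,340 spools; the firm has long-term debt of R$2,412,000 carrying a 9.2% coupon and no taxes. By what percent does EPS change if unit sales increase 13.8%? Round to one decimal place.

+28.6%

Total contribution margin = 26,340 × R$112.84 = R$2,972,205.60.
EBIT = R$2,972,205.60 − R$1,316,200 = R$1,656,005.60.
Interest = R$221,904.00, so EBIT − I = R$1,434,101.60.
Degree of combined leverage = contribution ÷ (EBIT − I) = R$2,972,205.60 ÷ R$1,434,101.60 = 2.0725.
EPS therefore changes by 2.0725 × (+13.8%) = +28.6%.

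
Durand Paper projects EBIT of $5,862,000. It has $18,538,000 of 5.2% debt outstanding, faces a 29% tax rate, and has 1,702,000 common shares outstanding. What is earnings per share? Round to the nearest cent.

Pre-tax income = $5,862,000 − $963,976.00 = $4,898,024.00.
After tax at 29%: net income = $4,898,024.00 × 0.71 = $3,477,597.04.
Per share: $3,477,597.04 / 1,702,000 shares = $2.04.

$2.04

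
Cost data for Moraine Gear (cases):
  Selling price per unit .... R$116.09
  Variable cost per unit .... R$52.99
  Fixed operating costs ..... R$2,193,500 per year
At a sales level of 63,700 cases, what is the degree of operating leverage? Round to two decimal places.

2.20

Contribution at this volume is 63,700 × R$63.10 = R$4,019,470.00.
EBIT = R$4,019,470.00 − R$2,193,500 = R$1,825,970.00.
Degree of operating leverage = R$4,019,470.00 / R$1,825,970.00 = 2.2013.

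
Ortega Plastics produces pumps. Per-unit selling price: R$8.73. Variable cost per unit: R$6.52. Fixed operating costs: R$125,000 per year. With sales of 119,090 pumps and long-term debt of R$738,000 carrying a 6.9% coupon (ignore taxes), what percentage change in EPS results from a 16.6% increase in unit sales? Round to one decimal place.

+50.1%

Contribution at this volume is 119,090 × R$2.21 = R$263,188.90.
Subtracting fixed costs: EBIT = R$263,188.90 − R$125,000 = R$138,188.90.
After interest of R$50,922.00, pre-tax earnings = R$87,266.90.
DCL = total CM / (EBIT − I) = R$263,188.90 / R$87,266.90 = 3.0159.
EPS therefore changes by 3.0159 × (+16.6%) = +50.1%.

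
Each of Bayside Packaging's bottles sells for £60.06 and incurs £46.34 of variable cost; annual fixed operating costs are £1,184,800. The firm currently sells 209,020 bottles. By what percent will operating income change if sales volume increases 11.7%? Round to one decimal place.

At 209,020 units, contribution = 209,020 × £13.72 = £2,867,754.40.
Subtracting fixed costs: EBIT = £2,867,754.40 − £1,184,800 = £1,682,954.40.
DOL = contribution ÷ EBIT = £2,867,754.40 ÷ £1,682,954.40 = 1.7040.
Operating income changes by 1.7040 × +11.7% = +19.9%.

+19.9%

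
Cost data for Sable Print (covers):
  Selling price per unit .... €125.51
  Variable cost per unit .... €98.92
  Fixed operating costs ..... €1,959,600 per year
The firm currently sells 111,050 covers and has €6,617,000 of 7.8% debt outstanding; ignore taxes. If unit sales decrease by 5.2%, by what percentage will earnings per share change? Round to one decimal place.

-32.2%

At 111,050 units, contribution = 111,050 × €26.59 = €2,952,819.50.
EBIT = €2,952,819.50 − €1,959,600 = €993,219.50.
After interest of €516,126.00, pre-tax earnings = €477,093.50.
Degree of combined leverage = contribution ÷ (EBIT − I) = €2,952,819.50 ÷ €477,093.50 = 6.1892.
EPS therefore changes by 6.1892 × (-5.2%) = -32.2%.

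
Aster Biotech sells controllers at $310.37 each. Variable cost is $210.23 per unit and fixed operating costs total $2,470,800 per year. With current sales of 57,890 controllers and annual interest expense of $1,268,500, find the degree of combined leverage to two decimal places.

At 57,890 units, contribution = 57,890 × $100.14 = $5,797,104.60.
Operating income = contribution − fixed costs = $5,797,104.60 − $2,470,800 = $3,326,304.60. Interest = $1,268,500.00, so EBIT − I = $2,057,804.60.
DCL = contribution ÷ (EBIT − I) = $5,797,104.60 ÷ $2,057,804.60 = 2.8171.

2.82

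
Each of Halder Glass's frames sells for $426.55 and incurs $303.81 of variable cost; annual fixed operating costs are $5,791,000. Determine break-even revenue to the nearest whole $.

Contribution margin per unit = $426.55 − $303.81 = $122.74, a CM ratio of $122.74 ÷ $426.55 = 0.2878.
Break-even sales = FC ÷ CM ratio = $5,791,000 × $426.55 / $122.74 = $20,125,070.

$20,125,070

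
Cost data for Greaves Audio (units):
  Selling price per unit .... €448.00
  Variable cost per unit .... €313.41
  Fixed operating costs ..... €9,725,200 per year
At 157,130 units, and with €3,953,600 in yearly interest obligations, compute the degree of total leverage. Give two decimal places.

Contribution at this volume is 157,130 × €134.59 = €21,148,126.70.
Operating income = contribution − fixed costs = €21,148,126.70 − €9,725,200 = €11,422,926.70. Interest = €3,953,600.00.
DOL = €21,148,126.70 ÷ €11,422,926.70 = 1.8514; DFL = €11,422,926.70 ÷ €7,469,326.70 = 1.5293.
Combined leverage = 1.8514 × 1.5293 = 2.8313.

2.83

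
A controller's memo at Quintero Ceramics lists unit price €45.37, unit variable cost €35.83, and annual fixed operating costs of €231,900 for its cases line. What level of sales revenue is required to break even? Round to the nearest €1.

€1,102,862

Contribution margin per unit = €45.37 − €35.83 = €9.54, a CM ratio of €9.54 ÷ €45.37 = 0.2103.
Break-even sales = FC ÷ CM ratio = €231,900 × €45.37 / €9.54 = €1,102,862.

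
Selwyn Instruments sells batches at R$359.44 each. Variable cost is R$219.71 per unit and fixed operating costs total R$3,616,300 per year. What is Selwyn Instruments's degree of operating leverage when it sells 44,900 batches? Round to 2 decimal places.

2.36

Contribution at this volume is 44,900 × R$139.73 = R$6,273,877.00.
Operating income = contribution − fixed costs = R$6,273,877.00 − R$3,616,300 = R$2,657,577.00.
DOL = contribution ÷ EBIT = R$6,273,877.00 ÷ R$2,657,577.00 = 2.3608.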